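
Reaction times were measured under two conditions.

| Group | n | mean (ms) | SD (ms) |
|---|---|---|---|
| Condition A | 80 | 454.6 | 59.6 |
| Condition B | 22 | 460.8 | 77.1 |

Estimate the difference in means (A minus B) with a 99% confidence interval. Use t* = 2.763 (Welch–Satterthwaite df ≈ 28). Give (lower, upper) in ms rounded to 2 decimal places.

(-55.21, 42.81)

Per-group SEs: s₁/√n₁ = 59.6/√80 = 6.6635, s₂/√n₂ = 77.1/√22 = 16.4378.
Unpooled SE of the difference: √(44.40223225 + 270.20126884) = 17.7371.
Margin of error = t* · SE = 2.763 × 17.7371 = 49.0076.
x̄₁ − x̄₂ = 454.6 − 460.8 = -6.2000.
CI: -6.2000 ± 49.0076 = (-55.21, 42.81).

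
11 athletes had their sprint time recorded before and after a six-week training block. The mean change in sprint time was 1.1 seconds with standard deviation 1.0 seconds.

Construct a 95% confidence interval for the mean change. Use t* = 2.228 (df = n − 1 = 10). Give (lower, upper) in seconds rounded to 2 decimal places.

This is a matched-pairs design, so SE = s_d/√n = 1.0/√11 = 0.3015.
Margin = 2.228 × 0.3015 = 0.6717; the interval is 1.1 ± 0.6717 = (0.43, 1.77).

(0.43, 1.77)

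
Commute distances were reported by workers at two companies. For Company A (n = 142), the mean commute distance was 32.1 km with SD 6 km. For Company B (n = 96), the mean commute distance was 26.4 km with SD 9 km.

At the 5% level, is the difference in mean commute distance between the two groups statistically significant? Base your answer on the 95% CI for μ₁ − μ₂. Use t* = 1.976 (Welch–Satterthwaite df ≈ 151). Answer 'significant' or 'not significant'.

significant

SE₁ = s₁/√n₁ = 6/√142 = 0.5035; SE₂ = 9/√96 = 0.9186.
Independent samples, unequal variances: SE_diff = √(SE₁² + SE₂²) = √(0.25351225 + 0.84382596) = 1.0475.
t* = 1.976, so margin of error = 1.976 × 1.0475 = 2.0699.
Difference in means = 32.1 − 26.4 = 5.7000.
5.7000 ± 2.0699 → (3.6301, 7.7699).
The interval (3.6301, 7.7699) does not contain 0, so the difference is significant.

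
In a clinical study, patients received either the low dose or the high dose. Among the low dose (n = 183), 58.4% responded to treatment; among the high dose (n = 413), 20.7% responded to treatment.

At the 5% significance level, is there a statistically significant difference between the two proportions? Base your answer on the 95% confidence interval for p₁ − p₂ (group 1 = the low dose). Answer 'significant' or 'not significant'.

significant

Each SE is √(p̂(1−p̂)/n): √(0.5840·0.4160/183) = 0.03644 and √(0.2070·0.7930/413) = 0.01994.
SE(p̂₁ − p̂₂) = √(SE₁² + SE₂²) = √(0.0013278736 + 0.0003976036) = 0.04154, since the two samples are independent.
At 95% confidence z* = 1.960; margin = 1.960 × 0.04154 = 0.08142.
The difference is 0.5840 − 0.2070 = 0.3770, so the interval is 0.3770 ± 0.08142 = (0.29558, 0.45842).
The interval (0.29558, 0.45842) does not contain 0, so the difference is significant.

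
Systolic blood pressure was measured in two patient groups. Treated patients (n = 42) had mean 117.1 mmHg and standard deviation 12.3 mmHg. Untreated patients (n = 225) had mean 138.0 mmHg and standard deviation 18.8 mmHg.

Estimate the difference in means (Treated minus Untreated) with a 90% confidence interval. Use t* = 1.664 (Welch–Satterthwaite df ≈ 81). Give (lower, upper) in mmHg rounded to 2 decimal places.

(-24.68, -17.12)

SE₁ = s₁/√n₁ = 12.3/√42 = 1.8979; SE₂ = 18.8/√225 = 1.2533.
Independent samples, unequal variances: SE_diff = √(SE₁² + SE₂²) = √(3.60202441 + 1.57076089) = 2.2744.
t* = 1.664, so margin of error = 1.664 × 2.2744 = 3.7846.
Difference in means = 117.1 − 138.0 = -20.9000.
-20.9000 ± 3.7846 → (-24.68, -17.12).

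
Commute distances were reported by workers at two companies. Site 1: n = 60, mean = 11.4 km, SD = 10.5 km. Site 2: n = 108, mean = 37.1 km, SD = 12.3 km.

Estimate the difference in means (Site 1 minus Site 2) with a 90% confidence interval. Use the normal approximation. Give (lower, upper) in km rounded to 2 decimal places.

Standard errors of each mean: 10.5/√60 = 1.3555 and 12.3/√108 = 1.1836.
SE(x̄₁ − x̄₂) = √(1.3555² + 1.1836²) = 1.7995 for independent samples with unequal variances.
With z* = 1.645, the margin is 1.645 × 1.7995 = 2.9602.
x̄₁ − x̄₂ = 11.4 − 37.1 = -25.7000; the interval is -25.7000 ± 2.9602 = (-28.66, -22.74).

(-28.66, -22.74)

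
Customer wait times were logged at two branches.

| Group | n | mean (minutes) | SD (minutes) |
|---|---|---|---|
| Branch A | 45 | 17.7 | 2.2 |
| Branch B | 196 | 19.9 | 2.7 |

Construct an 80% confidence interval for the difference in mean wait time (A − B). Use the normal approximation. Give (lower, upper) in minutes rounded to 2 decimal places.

(-2.69, -1.71)

Standard errors of each mean: 2.2/√45 = 0.3280 and 2.7/√196 = 0.1929.
SE(x̄₁ − x̄₂) = √(0.3280² + 0.1929²) = 0.3805 for independent samples with unequal variances.
With z* = 1.282, the margin is 1.282 × 0.3805 = 0.4878.
x̄₁ − x̄₂ = 17.7 − 19.9 = -2.2000; the interval is -2.2000 ± 0.4878 = (-2.69, -1.71).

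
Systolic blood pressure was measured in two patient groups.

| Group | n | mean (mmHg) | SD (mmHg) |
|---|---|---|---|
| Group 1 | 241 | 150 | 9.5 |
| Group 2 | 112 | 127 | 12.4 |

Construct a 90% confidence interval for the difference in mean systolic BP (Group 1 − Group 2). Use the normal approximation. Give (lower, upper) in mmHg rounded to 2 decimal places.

Per-group SEs: s₁/√n₁ = 9.5/√241 = 0.6119, s₂/√n₂ = 12.4/√112 = 1.1717.
Unpooled SE of the difference: √(0.37442161 + 1.37288089) = 1.3219.
Margin of error = z* · SE = 1.645 × 1.3219 = 2.1745.
x̄₁ − x̄₂ = 150 − 127 = 23.0000.
CI: 23.0000 ± 2.1745 = (20.83, 25.17).

(20.83, 25.17)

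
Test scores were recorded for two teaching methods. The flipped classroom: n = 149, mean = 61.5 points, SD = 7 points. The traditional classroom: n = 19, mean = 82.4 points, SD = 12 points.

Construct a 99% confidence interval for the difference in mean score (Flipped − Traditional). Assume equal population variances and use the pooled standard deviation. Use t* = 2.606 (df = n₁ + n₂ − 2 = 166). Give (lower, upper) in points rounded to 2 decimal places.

(-25.79, -16.01)

s_p = √[((n₁−1)s₁² + (n₂−1)s₂²)/(n₁+n₂−2)] = √[(148·7² + 18·12²)/166] = 7.7007.
SE = 7.7007·√(1/149 + 1/19) = 1.8759.
With t* = 2.606, margin = 2.606 × 1.8759 = 4.8886.
x̄₁ − x̄₂ = 61.5 − 82.4 = -20.9000; interval -20.9000 ± 4.8886 = (-25.79, -16.01).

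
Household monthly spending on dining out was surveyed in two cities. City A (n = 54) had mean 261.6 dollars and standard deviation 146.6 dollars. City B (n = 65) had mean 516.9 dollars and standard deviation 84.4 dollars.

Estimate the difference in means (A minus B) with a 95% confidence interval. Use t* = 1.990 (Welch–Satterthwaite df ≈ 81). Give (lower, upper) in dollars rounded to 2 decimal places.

(-300.13, -210.47)

Standard errors of each mean: 146.6/√54 = 19.9497 and 84.4/√65 = 10.4685.
SE(x̄₁ − x̄₂) = √(19.9497² + 10.4685²) = 22.5295 for independent samples with unequal variances.
With t* = 1.990, the margin is 1.990 × 22.5295 = 44.8337.
x̄₁ − x̄₂ = 261.6 − 516.9 = -255.3000; the interval is -255.3000 ± 44.8337 = (-300.13, -210.47).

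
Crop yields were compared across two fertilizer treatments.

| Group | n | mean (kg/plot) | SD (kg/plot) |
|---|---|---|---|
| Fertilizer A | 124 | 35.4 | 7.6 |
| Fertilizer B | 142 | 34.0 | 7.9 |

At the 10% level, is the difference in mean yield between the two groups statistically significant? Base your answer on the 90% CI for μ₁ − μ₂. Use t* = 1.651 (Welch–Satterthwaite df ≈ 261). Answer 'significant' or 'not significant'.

not significant

Per-group SEs: s₁/√n₁ = 7.6/√124 = 0.6825, s₂/√n₂ = 7.9/√142 = 0.6630.
Unpooled SE of the difference: √(0.46580625 + 0.439569) = 0.9515.
Margin of error = t* · SE = 1.651 × 0.9515 = 1.5709.
x̄₁ − x̄₂ = 35.4 − 34.0 = 1.4000.
CI: 1.4000 ± 1.5709 = (-0.1709, 2.9709).
The interval (-0.1709, 2.9709) contains 0, so the difference is not significant.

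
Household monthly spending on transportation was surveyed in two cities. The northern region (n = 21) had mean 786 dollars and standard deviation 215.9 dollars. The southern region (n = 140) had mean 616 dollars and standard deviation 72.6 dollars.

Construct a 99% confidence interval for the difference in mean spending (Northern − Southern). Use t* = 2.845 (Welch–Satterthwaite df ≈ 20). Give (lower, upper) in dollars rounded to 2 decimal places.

(34.83, 305.17)

SE₁ = s₁/√n₁ = 215.9/√21 = 47.1132; SE₂ = 72.6/√140 = 6.1358.
Independent samples, unequal variances: SE_diff = √(SE₁² + SE₂²) = √(2219.65361424 + 37.64804164) = 47.5111.
t* = 2.845, so margin of error = 2.845 × 47.5111 = 135.1691.
Difference in means = 786 − 616 = 170.0000.
170.0000 ± 135.1691 → (34.83, 305.17).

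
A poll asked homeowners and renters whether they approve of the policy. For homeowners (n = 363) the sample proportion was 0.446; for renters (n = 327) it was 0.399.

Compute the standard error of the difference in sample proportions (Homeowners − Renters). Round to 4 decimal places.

0.0376

SE₁ = √(p̂₁(1−p̂₁)/n₁) = √(0.4460·0.5540/363) = 0.02609; SE₂ = √(0.3990·0.6010/327) = 0.02708.
Independent samples: SE of the difference = √(SE₁² + SE₂²) = √(0.0006806881 + 0.0007333264) = 0.03760.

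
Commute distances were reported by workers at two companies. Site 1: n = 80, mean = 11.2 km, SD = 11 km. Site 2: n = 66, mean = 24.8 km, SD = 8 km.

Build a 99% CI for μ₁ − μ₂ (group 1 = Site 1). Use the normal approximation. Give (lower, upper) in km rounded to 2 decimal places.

(-17.66, -9.54)

Per-group SEs: s₁/√n₁ = 11/√80 = 1.2298, s₂/√n₂ = 8/√66 = 0.9847.
Unpooled SE of the difference: √(1.51240804 + 0.96963409) = 1.5754.
Margin of error = z* · SE = 2.576 × 1.5754 = 4.0582.
x̄₁ − x̄₂ = 11.2 − 24.8 = -13.6000.
CI: -13.6000 ± 4.0582 = (-17.66, -9.54).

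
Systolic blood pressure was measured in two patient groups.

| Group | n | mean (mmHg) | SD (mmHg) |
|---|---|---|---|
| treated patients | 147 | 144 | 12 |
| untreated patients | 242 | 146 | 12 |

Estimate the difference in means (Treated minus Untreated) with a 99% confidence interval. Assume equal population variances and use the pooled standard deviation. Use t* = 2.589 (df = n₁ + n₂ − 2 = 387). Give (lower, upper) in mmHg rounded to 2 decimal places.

Pooled variance s_p² = [146·12² + 241·12²] / (147+242−2) = 144.0000, so s_p = 12.0000.
SE_diff = s_p·√(1/n₁ + 1/n₂) = 12.0000·√(1/147 + 1/242) = 1.2548.
t* = 2.589; margin = 2.589 × 1.2548 = 3.2487.
Difference = 144 − 146 = -2.0000.
-2.0000 ± 3.2487 → (-5.25, 1.25).

(-5.25, 1.25)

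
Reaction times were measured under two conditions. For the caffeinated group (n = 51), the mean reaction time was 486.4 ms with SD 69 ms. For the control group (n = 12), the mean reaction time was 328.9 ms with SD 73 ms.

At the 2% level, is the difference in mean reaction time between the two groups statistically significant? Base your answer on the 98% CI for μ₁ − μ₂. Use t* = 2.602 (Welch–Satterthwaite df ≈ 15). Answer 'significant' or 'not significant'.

significant

SE₁ = s₁/√n₁ = 69/√51 = 9.6619; SE₂ = 73/√12 = 21.0733.
Independent samples, unequal variances: SE_diff = √(SE₁² + SE₂²) = √(93.35231161 + 444.08397289) = 23.1827.
t* = 2.602, so margin of error = 2.602 × 23.1827 = 60.3214.
Difference in means = 486.4 − 328.9 = 157.5000.
157.5000 ± 60.3214 → (97.1786, 217.8214).
The interval (97.1786, 217.8214) does not contain 0, so the difference is significant.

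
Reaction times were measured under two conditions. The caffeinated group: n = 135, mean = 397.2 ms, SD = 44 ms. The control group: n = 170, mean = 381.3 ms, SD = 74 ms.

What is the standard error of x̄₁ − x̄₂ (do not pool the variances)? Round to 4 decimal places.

6.8229

Per-group SEs: s₁/√n₁ = 44/√135 = 3.7869, s₂/√n₂ = 74/√170 = 5.6755.
Unpooled SE of the difference: √(14.34061161 + 32.21130025) = 6.8229.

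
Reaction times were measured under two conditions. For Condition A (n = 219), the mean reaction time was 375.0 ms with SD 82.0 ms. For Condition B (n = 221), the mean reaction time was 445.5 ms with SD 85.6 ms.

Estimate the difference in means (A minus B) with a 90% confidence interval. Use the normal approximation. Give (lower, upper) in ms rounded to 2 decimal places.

Per-group SEs: s₁/√n₁ = 82.0/√219 = 5.5410, s₂/√n₂ = 85.6/√221 = 5.7581.
Unpooled SE of the difference: √(30.702681 + 33.15571561) = 7.9911.
Margin of error = z* · SE = 1.645 × 7.9911 = 13.1454.
x̄₁ − x̄₂ = 375.0 − 445.5 = -70.5000.
CI: -70.5000 ± 13.1454 = (-83.65, -57.35).

(-83.65, -57.35)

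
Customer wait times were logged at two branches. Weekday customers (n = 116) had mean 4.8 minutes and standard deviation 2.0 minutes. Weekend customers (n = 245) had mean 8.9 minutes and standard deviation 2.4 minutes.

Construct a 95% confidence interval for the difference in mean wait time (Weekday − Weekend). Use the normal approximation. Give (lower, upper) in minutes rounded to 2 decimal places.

(-4.57, -3.63)

SE₁ = s₁/√n₁ = 2.0/√116 = 0.1857; SE₂ = 2.4/√245 = 0.1533.
Independent samples, unequal variances: SE_diff = √(SE₁² + SE₂²) = √(0.03448449 + 0.02350089) = 0.2408.
z* = 1.960, so margin of error = 1.960 × 0.2408 = 0.4720.
Difference in means = 4.8 − 8.9 = -4.1000.
-4.1000 ± 0.4720 → (-4.57, -3.63).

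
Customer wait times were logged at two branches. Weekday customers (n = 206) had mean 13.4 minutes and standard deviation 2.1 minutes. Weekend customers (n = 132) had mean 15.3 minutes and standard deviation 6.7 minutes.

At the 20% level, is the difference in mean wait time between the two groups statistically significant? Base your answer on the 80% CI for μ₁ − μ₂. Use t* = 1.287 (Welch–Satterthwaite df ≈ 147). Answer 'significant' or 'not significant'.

Per-group SEs: s₁/√n₁ = 2.1/√206 = 0.1463, s₂/√n₂ = 6.7/√132 = 0.5832.
Unpooled SE of the difference: √(0.02140369 + 0.34012224) = 0.6013.
Margin of error = t* · SE = 1.287 × 0.6013 = 0.7739.
x̄₁ − x̄₂ = 13.4 − 15.3 = -1.9000.
CI: -1.9000 ± 0.7739 = (-2.6739, -1.1261).
The interval (-2.6739, -1.1261) does not contain 0, so the difference is significant.

significant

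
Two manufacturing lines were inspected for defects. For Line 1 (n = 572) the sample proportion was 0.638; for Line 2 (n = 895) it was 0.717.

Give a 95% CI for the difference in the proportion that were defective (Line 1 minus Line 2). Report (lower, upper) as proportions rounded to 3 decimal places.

(-0.128, -0.030)

SE₁ = √(p̂₁(1−p̂₁)/n₁) = √(0.6380·0.3620/572) = 0.02009; SE₂ = √(0.7170·0.2830/895) = 0.01506.
Independent samples: SE of the difference = √(SE₁² + SE₂²) = √(0.0004036081 + 0.0002268036) = 0.02511.
z* for 95% confidence is 1.960, so the margin of error is 1.960 × 0.02511 = 0.04922.
Point estimate p̂₁ − p̂₂ = 0.6380 − 0.7170 = -0.0790.
-0.0790 ± 0.04922 → (-0.128, -0.030).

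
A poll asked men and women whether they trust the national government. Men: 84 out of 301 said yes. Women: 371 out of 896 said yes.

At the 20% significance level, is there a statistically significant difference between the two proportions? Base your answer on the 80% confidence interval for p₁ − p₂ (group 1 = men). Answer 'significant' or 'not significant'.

Sample proportions: 84/301 = 0.2791, 371/896 = 0.4141.
Each SE is √(p̂(1−p̂)/n): √(0.2791·0.7209/301) = 0.02585 and √(0.4141·0.5859/896) = 0.01646.
SE(p̂₁ − p̂₂) = √(SE₁² + SE₂²) = √(0.0006682225 + 0.0002709316) = 0.03065, since the two samples are independent.
At 80% confidence z* = 1.282; margin = 1.282 × 0.03065 = 0.03929.
The difference is 0.2791 − 0.4141 = -0.1350, so the interval is -0.1350 ± 0.03929 = (-0.17429, -0.09571).
The interval (-0.17429, -0.09571) does not contain 0, so the difference is significant.

significant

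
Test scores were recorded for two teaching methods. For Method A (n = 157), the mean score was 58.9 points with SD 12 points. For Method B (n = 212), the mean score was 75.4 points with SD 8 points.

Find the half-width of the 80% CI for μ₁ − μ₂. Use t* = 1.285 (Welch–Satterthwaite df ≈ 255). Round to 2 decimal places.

SE₁ = s₁/√n₁ = 12/√157 = 0.9577; SE₂ = 8/√212 = 0.5494.
Independent samples, unequal variances: SE_diff = √(SE₁² + SE₂²) = √(0.91718929 + 0.30184036) = 1.1041.
t* = 1.285, so margin of error = 1.285 × 1.1041 = 1.4188.

1.42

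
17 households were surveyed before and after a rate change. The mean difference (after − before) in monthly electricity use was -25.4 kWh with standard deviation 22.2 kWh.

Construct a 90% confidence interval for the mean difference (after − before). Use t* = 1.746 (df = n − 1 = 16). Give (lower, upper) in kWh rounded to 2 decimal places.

Paired design: SE = s_d/√n = 22.2/√17 = 5.3843.
t* = 1.746; margin of error = 1.746 × 5.3843 = 9.4010.
-25.4 ± 9.4010 → (-34.80, -16.00).

(-34.80, -16.00)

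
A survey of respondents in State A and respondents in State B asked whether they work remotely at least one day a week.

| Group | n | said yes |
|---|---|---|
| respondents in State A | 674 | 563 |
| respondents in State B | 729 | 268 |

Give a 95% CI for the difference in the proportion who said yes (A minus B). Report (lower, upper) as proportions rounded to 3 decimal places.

(0.423, 0.513)

First, p̂₁ = 563/674 = 0.8353; p̂₂ = 268/729 = 0.3676.
The two standard errors are √(0.8353×0.1647/674) = 0.01429 and √(0.3676×0.6324/729) = 0.01786.
Because the samples are independent, SE_diff = √(0.01429² + 0.01786²) = 0.02287.
Using z* = 1.960 for 95%, ME = 1.960 × 0.02287 = 0.04483.
p̂₁ − p̂₂ = 0.4677; interval 0.4677 ± 0.04483 gives (0.423, 0.513).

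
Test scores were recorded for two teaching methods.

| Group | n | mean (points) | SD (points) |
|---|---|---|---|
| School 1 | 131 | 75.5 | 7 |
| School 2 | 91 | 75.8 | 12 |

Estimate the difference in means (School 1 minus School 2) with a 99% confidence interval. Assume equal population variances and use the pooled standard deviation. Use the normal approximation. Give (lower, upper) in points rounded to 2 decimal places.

(-3.60, 3.00)

s_p = √[((n₁−1)s₁² + (n₂−1)s₂²)/(n₁+n₂−2)] = √[(130·7² + 90·12²)/220] = 9.3736.
SE = 9.3736·√(1/131 + 1/91) = 1.2792.
With z* = 2.576, margin = 2.576 × 1.2792 = 3.2952.
x̄₁ − x̄₂ = 75.5 − 75.8 = -0.3000; interval -0.3000 ± 3.2952 = (-3.60, 3.00).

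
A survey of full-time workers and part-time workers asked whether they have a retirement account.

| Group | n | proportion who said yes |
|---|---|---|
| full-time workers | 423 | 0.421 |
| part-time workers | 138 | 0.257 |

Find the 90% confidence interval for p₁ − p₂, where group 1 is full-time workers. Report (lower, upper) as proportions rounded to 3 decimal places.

(0.091, 0.237)

SE₁ = √(p̂₁(1−p̂₁)/n₁) = √(0.4210·0.5790/423) = 0.02401; SE₂ = √(0.2570·0.7430/138) = 0.03720.
Independent samples: SE of the difference = √(SE₁² + SE₂²) = √(0.0005764801 + 0.00138384) = 0.04428.
z* for 90% confidence is 1.645, so the margin of error is 1.645 × 0.04428 = 0.07284.
Point estimate p̂₁ − p̂₂ = 0.4210 − 0.2570 = 0.1640.
0.1640 ± 0.07284 → (0.091, 0.237).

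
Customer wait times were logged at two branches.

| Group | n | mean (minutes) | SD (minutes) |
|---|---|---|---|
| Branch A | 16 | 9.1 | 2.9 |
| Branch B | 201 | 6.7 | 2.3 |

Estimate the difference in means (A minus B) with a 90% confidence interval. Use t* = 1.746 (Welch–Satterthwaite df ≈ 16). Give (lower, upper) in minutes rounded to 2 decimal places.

Per-group SEs: s₁/√n₁ = 2.9/√16 = 0.7250, s₂/√n₂ = 2.3/√201 = 0.1622.
Unpooled SE of the difference: √(0.525625 + 0.02630884) = 0.7429.
Margin of error = t* · SE = 1.746 × 0.7429 = 1.2971.
x̄₁ − x̄₂ = 9.1 − 6.7 = 2.4000.
CI: 2.4000 ± 1.2971 = (1.10, 3.70).

(1.10, 3.70)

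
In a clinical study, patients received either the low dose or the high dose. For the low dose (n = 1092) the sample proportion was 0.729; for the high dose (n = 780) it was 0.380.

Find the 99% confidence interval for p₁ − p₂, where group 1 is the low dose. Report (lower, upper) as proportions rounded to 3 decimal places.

Each SE is √(p̂(1−p̂)/n): √(0.7290·0.2710/1092) = 0.01345 and √(0.3800·0.6200/780) = 0.01738.
SE(p̂₁ − p̂₂) = √(SE₁² + SE₂²) = √(0.0001809025 + 0.0003020644) = 0.02198, since the two samples are independent.
At 99% confidence z* = 2.576; margin = 2.576 × 0.02198 = 0.05662.
The difference is 0.7290 − 0.3800 = 0.3490, so the interval is 0.3490 ± 0.05662 = (0.292, 0.406).

(0.292, 0.406)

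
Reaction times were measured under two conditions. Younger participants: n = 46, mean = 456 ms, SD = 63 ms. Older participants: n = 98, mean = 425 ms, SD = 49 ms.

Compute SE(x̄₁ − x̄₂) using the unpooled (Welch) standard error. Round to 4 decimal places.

10.5253

SE₁ = s₁/√n₁ = 63/√46 = 9.2888; SE₂ = 49/√98 = 4.9497.
Independent samples, unequal variances: SE_diff = √(SE₁² + SE₂²) = √(86.28180544 + 24.49953009) = 10.5253.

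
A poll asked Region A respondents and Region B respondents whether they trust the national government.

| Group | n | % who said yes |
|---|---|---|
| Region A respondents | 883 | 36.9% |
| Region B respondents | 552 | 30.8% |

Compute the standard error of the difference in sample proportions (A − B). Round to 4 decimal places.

Each SE is √(p̂(1−p̂)/n): √(0.3690·0.6310/883) = 0.01624 and √(0.3080·0.6920/552) = 0.01965.
SE(p̂₁ − p̂₂) = √(SE₁² + SE₂²) = √(0.0002637376 + 0.0003861225) = 0.02549, since the two samples are independent.

0.0255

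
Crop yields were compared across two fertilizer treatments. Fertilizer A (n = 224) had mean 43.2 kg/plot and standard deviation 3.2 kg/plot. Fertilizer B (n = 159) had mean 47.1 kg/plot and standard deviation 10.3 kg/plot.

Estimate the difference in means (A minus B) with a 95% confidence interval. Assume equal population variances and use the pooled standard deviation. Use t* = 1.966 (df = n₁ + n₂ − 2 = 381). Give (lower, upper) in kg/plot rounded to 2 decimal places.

Pooled variance s_p² = [223·3.2² + 158·10.3²] / (224+159−2) = 49.9888, so s_p = 7.0703.
SE_diff = s_p·√(1/n₁ + 1/n₂) = 7.0703·√(1/224 + 1/159) = 0.7332.
t* = 1.966; margin = 1.966 × 0.7332 = 1.4415.
Difference = 43.2 − 47.1 = -3.9000.
-3.9000 ± 1.4415 → (-5.34, -2.46).

(-5.34, -2.46)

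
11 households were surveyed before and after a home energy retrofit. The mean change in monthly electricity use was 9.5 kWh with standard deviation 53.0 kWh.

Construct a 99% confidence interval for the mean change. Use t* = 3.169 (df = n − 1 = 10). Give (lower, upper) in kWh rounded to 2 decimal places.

(-41.14, 60.14)

This is a matched-pairs design, so SE = s_d/√n = 53.0/√11 = 15.9801.
Margin = 3.169 × 15.9801 = 50.6409; the interval is 9.5 ± 50.6409 = (-41.14, 60.14).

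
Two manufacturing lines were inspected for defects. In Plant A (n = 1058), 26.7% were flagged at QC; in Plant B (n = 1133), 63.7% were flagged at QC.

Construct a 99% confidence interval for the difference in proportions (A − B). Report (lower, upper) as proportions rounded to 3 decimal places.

(-0.421, -0.319)

The two standard errors are √(0.2670×0.7330/1058) = 0.01360 and √(0.6370×0.3630/1133) = 0.01429.
Because the samples are independent, SE_diff = √(0.01360² + 0.01429²) = 0.01973.
Using z* = 2.576 for 99%, ME = 2.576 × 0.01973 = 0.05082.
p̂₁ − p̂₂ = -0.3700; interval -0.3700 ± 0.05082 gives (-0.421, -0.319).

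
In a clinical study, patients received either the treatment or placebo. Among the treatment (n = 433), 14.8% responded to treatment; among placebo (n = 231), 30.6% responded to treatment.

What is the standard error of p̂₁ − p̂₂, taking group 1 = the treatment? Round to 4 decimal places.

0.0348

The two standard errors are √(0.1480×0.8520/433) = 0.01707 and √(0.3060×0.6940/231) = 0.03032.
Because the samples are independent, SE_diff = √(0.01707² + 0.03032²) = 0.03479.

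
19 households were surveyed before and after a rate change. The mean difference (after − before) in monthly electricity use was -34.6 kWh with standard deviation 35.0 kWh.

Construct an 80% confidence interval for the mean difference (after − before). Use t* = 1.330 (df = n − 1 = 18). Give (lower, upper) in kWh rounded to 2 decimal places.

(-45.28, -23.92)

Paired design: SE = s_d/√n = 35.0/√19 = 8.0296.
t* = 1.330; margin of error = 1.330 × 8.0296 = 10.6794.
-34.6 ± 10.6794 → (-45.28, -23.92).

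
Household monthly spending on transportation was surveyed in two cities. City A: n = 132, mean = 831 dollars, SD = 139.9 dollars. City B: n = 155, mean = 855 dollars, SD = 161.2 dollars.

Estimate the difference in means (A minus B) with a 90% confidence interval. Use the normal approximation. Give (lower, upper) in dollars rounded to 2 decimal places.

Per-group SEs: s₁/√n₁ = 139.9/√132 = 12.1767, s₂/√n₂ = 161.2/√155 = 12.9479.
Unpooled SE of the difference: √(148.27202289 + 167.64811441) = 17.7741.
Margin of error = z* · SE = 1.645 × 17.7741 = 29.2384.
x̄₁ − x̄₂ = 831 − 855 = -24.0000.
CI: -24.0000 ± 29.2384 = (-53.24, 5.24).

(-53.24, 5.24)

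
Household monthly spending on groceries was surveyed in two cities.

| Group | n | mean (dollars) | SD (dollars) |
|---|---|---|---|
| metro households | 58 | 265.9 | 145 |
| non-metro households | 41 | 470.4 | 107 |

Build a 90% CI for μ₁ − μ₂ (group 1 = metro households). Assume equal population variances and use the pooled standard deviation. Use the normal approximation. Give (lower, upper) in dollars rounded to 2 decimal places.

(-248.36, -160.64)

Pooled variance s_p² = [57·145² + 40·107²] / (58+41−2) = 17076.1340, so s_p = 130.6757.
SE_diff = s_p·√(1/n₁ + 1/n₂) = 130.6757·√(1/58 + 1/41) = 26.6628.
z* = 1.645; margin = 1.645 × 26.6628 = 43.8603.
Difference = 265.9 − 470.4 = -204.5000.
-204.5000 ± 43.8603 → (-248.36, -160.64).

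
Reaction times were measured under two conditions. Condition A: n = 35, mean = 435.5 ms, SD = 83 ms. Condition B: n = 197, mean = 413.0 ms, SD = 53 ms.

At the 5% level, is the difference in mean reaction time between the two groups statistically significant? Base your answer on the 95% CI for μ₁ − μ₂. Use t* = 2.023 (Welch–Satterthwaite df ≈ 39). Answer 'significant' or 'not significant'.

Standard errors of each mean: 83/√35 = 14.0296 and 53/√197 = 3.7761.
SE(x̄₁ − x̄₂) = √(14.0296² + 3.7761²) = 14.5289 for independent samples with unequal variances.
With t* = 2.023, the margin is 2.023 × 14.5289 = 29.3920.
x̄₁ − x̄₂ = 435.5 − 413.0 = 22.5000; the interval is 22.5000 ± 29.3920 = (-6.8920, 51.8920).
The interval (-6.8920, 51.8920) contains 0, so the difference is not significant.

not significant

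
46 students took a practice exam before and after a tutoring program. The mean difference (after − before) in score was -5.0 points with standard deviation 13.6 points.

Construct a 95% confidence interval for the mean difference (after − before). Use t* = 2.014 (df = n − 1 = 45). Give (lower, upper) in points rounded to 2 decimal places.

(-9.04, -0.96)

This is a matched-pairs design, so SE = s_d/√n = 13.6/√46 = 2.0052.
Margin = 2.014 × 2.0052 = 4.0385; the interval is -5.0 ± 4.0385 = (-9.04, -0.96).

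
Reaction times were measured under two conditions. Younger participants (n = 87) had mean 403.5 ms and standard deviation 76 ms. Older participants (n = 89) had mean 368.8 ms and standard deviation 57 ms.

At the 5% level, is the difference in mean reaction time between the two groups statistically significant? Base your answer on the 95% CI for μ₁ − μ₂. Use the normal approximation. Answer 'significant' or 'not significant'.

significant

Per-group SEs: s₁/√n₁ = 76/√87 = 8.1481, s₂/√n₂ = 57/√89 = 6.0420.
Unpooled SE of the difference: √(66.39153361 + 36.505764) = 10.1438.
Margin of error = z* · SE = 1.960 × 10.1438 = 19.8818.
x̄₁ − x̄₂ = 403.5 − 368.8 = 34.7000.
CI: 34.7000 ± 19.8818 = (14.8182, 54.5818).
The interval (14.8182, 54.5818) does not contain 0, so the difference is significant.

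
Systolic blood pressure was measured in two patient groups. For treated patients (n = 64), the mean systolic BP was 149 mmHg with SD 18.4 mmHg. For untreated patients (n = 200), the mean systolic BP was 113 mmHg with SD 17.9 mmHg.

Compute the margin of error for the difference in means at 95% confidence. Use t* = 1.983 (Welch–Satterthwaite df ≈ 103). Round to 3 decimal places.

5.206

Standard errors of each mean: 18.4/√64 = 2.3000 and 17.9/√200 = 1.2657.
SE(x̄₁ − x̄₂) = √(2.3000² + 1.2657²) = 2.6253 for independent samples with unequal variances.
With t* = 1.983, the margin is 1.983 × 2.6253 = 5.2060.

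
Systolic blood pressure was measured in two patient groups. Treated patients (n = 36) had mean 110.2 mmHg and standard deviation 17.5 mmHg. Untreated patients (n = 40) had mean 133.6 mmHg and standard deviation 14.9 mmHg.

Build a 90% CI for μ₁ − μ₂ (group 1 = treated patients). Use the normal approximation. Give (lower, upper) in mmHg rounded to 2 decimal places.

(-29.57, -17.23)

Standard errors of each mean: 17.5/√36 = 2.9167 and 14.9/√40 = 2.3559.
SE(x̄₁ − x̄₂) = √(2.9167² + 2.3559²) = 3.7493 for independent samples with unequal variances.
With z* = 1.645, the margin is 1.645 × 3.7493 = 6.1676.
x̄₁ − x̄₂ = 110.2 − 133.6 = -23.4000; the interval is -23.4000 ± 6.1676 = (-29.57, -17.23).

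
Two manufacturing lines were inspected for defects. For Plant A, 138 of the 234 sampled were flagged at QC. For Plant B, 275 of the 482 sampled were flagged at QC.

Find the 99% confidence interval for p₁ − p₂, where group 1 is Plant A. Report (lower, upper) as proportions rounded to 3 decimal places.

(-0.082, 0.120)

First, p̂₁ = 138/234 = 0.5897; p̂₂ = 275/482 = 0.5705.
The two standard errors are √(0.5897×0.4103/234) = 0.03216 and √(0.5705×0.4295/482) = 0.02255.
Because the samples are independent, SE_diff = √(0.03216² + 0.02255²) = 0.03928.
Using z* = 2.576 for 99%, ME = 2.576 × 0.03928 = 0.10119.
p̂₁ − p̂₂ = 0.0192; interval 0.0192 ± 0.10119 gives (-0.082, 0.120).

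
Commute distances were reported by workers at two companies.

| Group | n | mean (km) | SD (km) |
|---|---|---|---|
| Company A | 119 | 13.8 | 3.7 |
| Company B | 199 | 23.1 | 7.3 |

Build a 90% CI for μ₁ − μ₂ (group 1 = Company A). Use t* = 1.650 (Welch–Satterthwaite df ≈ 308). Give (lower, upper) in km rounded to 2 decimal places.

Per-group SEs: s₁/√n₁ = 3.7/√119 = 0.3392, s₂/√n₂ = 7.3/√199 = 0.5175.
Unpooled SE of the difference: √(0.11505664 + 0.26780625) = 0.6188.
Margin of error = t* · SE = 1.650 × 0.6188 = 1.0210.
x̄₁ − x̄₂ = 13.8 − 23.1 = -9.3000.
CI: -9.3000 ± 1.0210 = (-10.32, -8.28).

(-10.32, -8.28)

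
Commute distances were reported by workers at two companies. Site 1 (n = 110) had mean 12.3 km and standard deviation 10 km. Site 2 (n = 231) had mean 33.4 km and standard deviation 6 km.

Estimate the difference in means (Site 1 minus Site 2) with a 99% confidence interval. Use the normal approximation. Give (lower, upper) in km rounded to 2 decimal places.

Standard errors of each mean: 10/√110 = 0.9535 and 6/√231 = 0.3948.
SE(x̄₁ − x̄₂) = √(0.9535² + 0.3948²) = 1.0320 for independent samples with unequal variances.
With z* = 2.576, the margin is 2.576 × 1.0320 = 2.6584.
x̄₁ − x̄₂ = 12.3 − 33.4 = -21.1000; the interval is -21.1000 ± 2.6584 = (-23.76, -18.44).

(-23.76, -18.44)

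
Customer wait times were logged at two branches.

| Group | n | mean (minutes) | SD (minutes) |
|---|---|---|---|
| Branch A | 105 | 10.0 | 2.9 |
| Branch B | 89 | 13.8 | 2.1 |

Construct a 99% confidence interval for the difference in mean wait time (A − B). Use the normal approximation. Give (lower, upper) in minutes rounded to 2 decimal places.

SE₁ = s₁/√n₁ = 2.9/√105 = 0.2830; SE₂ = 2.1/√89 = 0.2226.
Independent samples, unequal variances: SE_diff = √(SE₁² + SE₂²) = √(0.080089 + 0.04955076) = 0.3601.
z* = 2.576, so margin of error = 2.576 × 0.3601 = 0.9276.
Difference in means = 10.0 − 13.8 = -3.8000.
-3.8000 ± 0.9276 → (-4.73, -2.87).

(-4.73, -2.87)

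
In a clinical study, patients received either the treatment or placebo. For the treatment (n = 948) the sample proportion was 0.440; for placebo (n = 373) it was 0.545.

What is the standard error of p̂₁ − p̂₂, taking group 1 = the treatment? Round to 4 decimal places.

0.0304

Each SE is √(p̂(1−p̂)/n): √(0.4400·0.5600/948) = 0.01612 and √(0.5450·0.4550/373) = 0.02578.
SE(p̂₁ − p̂₂) = √(SE₁² + SE₂²) = √(0.0002598544 + 0.0006646084) = 0.03040, since the two samples are independent.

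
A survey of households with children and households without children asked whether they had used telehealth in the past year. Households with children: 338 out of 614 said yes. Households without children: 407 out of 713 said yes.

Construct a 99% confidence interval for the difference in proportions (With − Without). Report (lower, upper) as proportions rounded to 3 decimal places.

p̂₁ = 338/614 = 0.5505 and p̂₂ = 407/713 = 0.5708.
SE₁ = √(p̂₁(1−p̂₁)/n₁) = √(0.5505·0.4495/614) = 0.02008; SE₂ = √(0.5708·0.4292/713) = 0.01854.
Independent samples: SE of the difference = √(SE₁² + SE₂²) = √(0.0004032064 + 0.0003437316) = 0.02733.
z* for 99% confidence is 2.576, so the margin of error is 2.576 × 0.02733 = 0.07040.
Point estimate p̂₁ − p̂₂ = 0.5505 − 0.5708 = -0.0203.
-0.0203 ± 0.07040 → (-0.091, 0.050).

(-0.091, 0.050)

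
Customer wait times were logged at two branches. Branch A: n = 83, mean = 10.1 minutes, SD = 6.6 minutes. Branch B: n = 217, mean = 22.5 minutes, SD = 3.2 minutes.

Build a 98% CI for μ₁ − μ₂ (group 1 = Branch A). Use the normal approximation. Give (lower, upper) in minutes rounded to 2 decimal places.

SE₁ = s₁/√n₁ = 6.6/√83 = 0.7244; SE₂ = 3.2/√217 = 0.2172.
Independent samples, unequal variances: SE_diff = √(SE₁² + SE₂²) = √(0.52475536 + 0.04717584) = 0.7563.
z* = 2.326, so margin of error = 2.326 × 0.7563 = 1.7592.
Difference in means = 10.1 − 22.5 = -12.4000.
-12.4000 ± 1.7592 → (-14.16, -10.64).

(-14.16, -10.64)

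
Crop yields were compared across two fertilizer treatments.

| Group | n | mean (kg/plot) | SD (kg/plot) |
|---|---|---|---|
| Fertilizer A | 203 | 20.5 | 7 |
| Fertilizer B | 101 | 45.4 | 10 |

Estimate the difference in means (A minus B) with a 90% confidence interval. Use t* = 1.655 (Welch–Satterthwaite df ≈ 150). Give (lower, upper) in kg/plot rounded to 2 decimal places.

SE₁ = s₁/√n₁ = 7/√203 = 0.4913; SE₂ = 10/√101 = 0.9950.
Independent samples, unequal variances: SE_diff = √(SE₁² + SE₂²) = √(0.24137569 + 0.990025) = 1.1097.
t* = 1.655, so margin of error = 1.655 × 1.1097 = 1.8366.
Difference in means = 20.5 − 45.4 = -24.9000.
-24.9000 ± 1.8366 → (-26.74, -23.06).

(-26.74, -23.06)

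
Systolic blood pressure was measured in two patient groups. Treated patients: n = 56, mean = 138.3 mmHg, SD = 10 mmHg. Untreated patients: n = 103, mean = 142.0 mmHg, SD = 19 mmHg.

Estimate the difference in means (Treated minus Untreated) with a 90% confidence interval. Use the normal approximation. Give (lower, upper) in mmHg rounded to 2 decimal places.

(-7.48, 0.08)

Per-group SEs: s₁/√n₁ = 10/√56 = 1.3363, s₂/√n₂ = 19/√103 = 1.8721.
Unpooled SE of the difference: √(1.78569769 + 3.50475841) = 2.3001.
Margin of error = z* · SE = 1.645 × 2.3001 = 3.7837.
x̄₁ − x̄₂ = 138.3 − 142.0 = -3.7000.
CI: -3.7000 ± 3.7837 = (-7.48, 0.08).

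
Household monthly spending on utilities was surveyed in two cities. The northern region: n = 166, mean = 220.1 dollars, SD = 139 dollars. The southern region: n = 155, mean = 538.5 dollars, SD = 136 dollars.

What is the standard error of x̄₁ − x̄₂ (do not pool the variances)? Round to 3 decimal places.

15.353

Standard errors of each mean: 139/√166 = 10.7885 and 136/√155 = 10.9238.
SE(x̄₁ − x̄₂) = √(10.7885² + 10.9238²) = 15.3532 for independent samples with unequal variances.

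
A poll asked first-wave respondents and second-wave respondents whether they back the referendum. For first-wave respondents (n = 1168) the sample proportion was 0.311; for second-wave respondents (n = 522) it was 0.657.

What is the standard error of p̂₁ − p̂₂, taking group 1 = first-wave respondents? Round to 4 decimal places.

0.0248

The two standard errors are √(0.3110×0.6890/1168) = 0.01354 and √(0.6570×0.3430/522) = 0.02078.
Because the samples are independent, SE_diff = √(0.01354² + 0.02078²) = 0.02480.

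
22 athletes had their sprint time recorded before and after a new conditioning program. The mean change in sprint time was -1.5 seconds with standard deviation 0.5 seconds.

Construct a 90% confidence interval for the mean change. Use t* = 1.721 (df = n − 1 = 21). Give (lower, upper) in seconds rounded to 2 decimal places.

This is a matched-pairs design, so SE = s_d/√n = 0.5/√22 = 0.1066.
Margin = 1.721 × 0.1066 = 0.1835; the interval is -1.5 ± 0.1835 = (-1.68, -1.32).

(-1.68, -1.32)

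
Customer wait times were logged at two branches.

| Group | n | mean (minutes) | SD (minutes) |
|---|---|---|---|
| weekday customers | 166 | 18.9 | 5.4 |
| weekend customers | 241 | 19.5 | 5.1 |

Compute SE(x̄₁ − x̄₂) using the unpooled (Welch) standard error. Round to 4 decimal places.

0.5325

Per-group SEs: s₁/√n₁ = 5.4/√166 = 0.4191, s₂/√n₂ = 5.1/√241 = 0.3285.
Unpooled SE of the difference: √(0.17564481 + 0.10791225) = 0.5325.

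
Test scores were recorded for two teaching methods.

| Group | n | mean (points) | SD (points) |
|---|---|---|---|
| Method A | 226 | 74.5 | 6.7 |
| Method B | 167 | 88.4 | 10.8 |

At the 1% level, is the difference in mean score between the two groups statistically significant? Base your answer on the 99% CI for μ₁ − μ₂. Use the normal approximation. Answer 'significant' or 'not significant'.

SE₁ = s₁/√n₁ = 6.7/√226 = 0.4457; SE₂ = 10.8/√167 = 0.8357.
Independent samples, unequal variances: SE_diff = √(SE₁² + SE₂²) = √(0.19864849 + 0.69839449) = 0.9471.
z* = 2.576, so margin of error = 2.576 × 0.9471 = 2.4397.
Difference in means = 74.5 − 88.4 = -13.9000.
-13.9000 ± 2.4397 → (-16.3397, -11.4603).
The interval (-16.3397, -11.4603) does not contain 0, so the difference is significant.

significant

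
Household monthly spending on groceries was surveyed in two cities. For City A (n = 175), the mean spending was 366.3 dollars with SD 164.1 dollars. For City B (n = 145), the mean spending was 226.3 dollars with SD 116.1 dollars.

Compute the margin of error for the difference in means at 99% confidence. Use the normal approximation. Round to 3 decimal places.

40.472

SE₁ = s₁/√n₁ = 164.1/√175 = 12.4048; SE₂ = 116.1/√145 = 9.6416.
Independent samples, unequal variances: SE_diff = √(SE₁² + SE₂²) = √(153.87906304 + 92.96045056) = 15.7111.
z* = 2.576, so margin of error = 2.576 × 15.7111 = 40.4718.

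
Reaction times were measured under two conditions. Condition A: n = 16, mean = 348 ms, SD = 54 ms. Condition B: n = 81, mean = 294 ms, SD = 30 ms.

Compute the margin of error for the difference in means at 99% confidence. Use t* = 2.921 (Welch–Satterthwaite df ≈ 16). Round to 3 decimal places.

Per-group SEs: s₁/√n₁ = 54/√16 = 13.5000, s₂/√n₂ = 30/√81 = 3.3333.
Unpooled SE of the difference: √(182.25 + 11.11088889) = 13.9054.
Margin of error = t* · SE = 2.921 × 13.9054 = 40.6177.

40.618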